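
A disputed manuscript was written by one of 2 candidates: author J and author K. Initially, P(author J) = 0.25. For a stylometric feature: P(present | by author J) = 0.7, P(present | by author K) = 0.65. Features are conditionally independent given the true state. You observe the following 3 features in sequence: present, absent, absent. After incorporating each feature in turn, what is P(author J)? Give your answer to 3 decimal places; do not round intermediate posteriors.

Each posterior becomes the prior for the next update.
After 'present': P(author J) = 0.7·0.2500 / (0.7·0.2500 + 0.65·0.7500) ≈ 0.2642
After 'absent': P(author J) = 0.3·0.2642 / (0.3·0.2642 + 0.35·0.7358) ≈ 0.2353
After 'absent': P(author J) = 0.3·0.2353 / (0.3·0.2353 + 0.35·0.7647) ≈ 0.2087

0.209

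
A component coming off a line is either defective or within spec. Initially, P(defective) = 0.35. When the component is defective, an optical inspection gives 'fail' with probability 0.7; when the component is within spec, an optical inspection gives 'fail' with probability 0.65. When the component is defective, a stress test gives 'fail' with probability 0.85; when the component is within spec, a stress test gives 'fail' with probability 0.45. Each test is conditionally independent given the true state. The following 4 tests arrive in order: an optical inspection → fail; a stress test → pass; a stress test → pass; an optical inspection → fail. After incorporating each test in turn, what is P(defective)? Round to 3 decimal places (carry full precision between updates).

0.044

Apply Bayes' rule sequentially, carrying P(defective) forward.
After an optical inspection='fail': P(defective) = 0.7·0.3500 / (0.7·0.3500 + 0.65·0.6500) ≈ 0.3670
After a stress test='pass': P(defective) = 0.15·0.3670 / (0.15·0.3670 + 0.55·0.6330) ≈ 0.1366
After a stress test='pass': P(defective) = 0.15·0.1366 / (0.15·0.1366 + 0.55·0.8634) ≈ 0.0413
After an optical inspection='fail': P(defective) = 0.7·0.0413 / (0.7·0.0413 + 0.65·0.9587) ≈ 0.0444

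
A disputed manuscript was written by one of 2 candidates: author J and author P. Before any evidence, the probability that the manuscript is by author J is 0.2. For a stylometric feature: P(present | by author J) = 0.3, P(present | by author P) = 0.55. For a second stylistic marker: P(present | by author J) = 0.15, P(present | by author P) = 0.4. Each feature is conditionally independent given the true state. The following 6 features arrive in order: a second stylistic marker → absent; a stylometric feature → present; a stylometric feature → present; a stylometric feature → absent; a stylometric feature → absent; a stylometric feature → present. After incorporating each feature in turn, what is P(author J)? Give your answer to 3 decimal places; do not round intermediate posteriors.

0.122

Each posterior becomes the prior for the next update.
After a second stylistic marker='absent': P(author J) = 0.85·0.2000 / (0.85·0.2000 + 0.6·0.8000) ≈ 0.2615
After a stylometric feature='present': P(author J) = 0.3·0.2615 / (0.3·0.2615 + 0.55·0.7385) ≈ 0.1619
After a stylometric feature='present': P(author J) = 0.3·0.1619 / (0.3·0.1619 + 0.55·0.8381) ≈ 0.0953
After a stylometric feature='absent': P(author J) = 0.7·0.0953 / (0.7·0.0953 + 0.45·0.9047) ≈ 0.1408
After a stylometric feature='absent': P(author J) = 0.7·0.1408 / (0.7·0.1408 + 0.45·0.8592) ≈ 0.2032
After a stylometric feature='present': P(author J) = 0.3·0.2032 / (0.3·0.2032 + 0.55·0.7968) ≈ 0.1221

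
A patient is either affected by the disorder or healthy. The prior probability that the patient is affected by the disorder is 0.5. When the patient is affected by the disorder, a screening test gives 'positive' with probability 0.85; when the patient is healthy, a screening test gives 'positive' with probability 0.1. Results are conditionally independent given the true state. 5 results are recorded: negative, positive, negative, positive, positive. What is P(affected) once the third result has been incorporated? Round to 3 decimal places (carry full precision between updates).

0.191

Apply Bayes' rule sequentially, carrying P(affected) forward.
After 'negative': P(affected) = 0.15·0.5000 / (0.15·0.5000 + 0.9·0.5000) ≈ 0.1429
After 'positive': P(affected) = 0.85·0.1429 / (0.85·0.1429 + 0.1·0.8571) ≈ 0.5862
After 'negative': P(affected) = 0.15·0.5862 / (0.15·0.5862 + 0.9·0.4138) ≈ 0.1910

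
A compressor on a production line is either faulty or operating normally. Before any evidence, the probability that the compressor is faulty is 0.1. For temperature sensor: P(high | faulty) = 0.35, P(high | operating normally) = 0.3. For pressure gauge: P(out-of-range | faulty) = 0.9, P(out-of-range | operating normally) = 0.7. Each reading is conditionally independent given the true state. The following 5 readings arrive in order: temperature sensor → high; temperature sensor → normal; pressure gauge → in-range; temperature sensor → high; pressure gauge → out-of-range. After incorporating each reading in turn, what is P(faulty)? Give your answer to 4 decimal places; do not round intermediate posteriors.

Apply Bayes' rule sequentially, carrying P(faulty) forward.
After temperature sensor='high': P(faulty) = 0.35·0.1000 / (0.35·0.1000 + 0.3·0.9000) ≈ 0.1148
After temperature sensor='normal': P(faulty) = 0.65·0.1148 / (0.65·0.1148 + 0.7·0.8852) ≈ 0.1074
After pressure gauge='in-range': P(faulty) = 0.1·0.1074 / (0.1·0.1074 + 0.3·0.8926) ≈ 0.0386
After temperature sensor='high': P(faulty) = 0.35·0.0386 / (0.35·0.0386 + 0.3·0.9614) ≈ 0.0447
After pressure gauge='out-of-range': P(faulty) = 0.9·0.0447 / (0.9·0.0447 + 0.7·0.9553) ≈ 0.0568

0.0568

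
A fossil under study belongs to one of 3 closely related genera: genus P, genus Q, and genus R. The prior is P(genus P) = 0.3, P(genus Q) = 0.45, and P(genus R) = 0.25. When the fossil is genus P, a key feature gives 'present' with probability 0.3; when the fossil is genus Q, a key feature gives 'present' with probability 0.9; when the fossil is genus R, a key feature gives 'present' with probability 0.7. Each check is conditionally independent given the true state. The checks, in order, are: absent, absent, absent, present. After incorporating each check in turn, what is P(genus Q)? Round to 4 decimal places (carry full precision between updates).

0.0113

Each posterior becomes the prior for the next update.
After 'absent': normaliser = 0.7·0.3000 + 0.1·0.4500 + 0.3·0.2500; P(genus P) ≈ 0.6364, P(genus Q) ≈ 0.1364, P(genus R) ≈ 0.2273
After 'absent': normaliser = 0.7·0.6364 + 0.1·0.1364 + 0.3·0.2273; P(genus P) ≈ 0.8448, P(genus Q) ≈ 0.0259, P(genus R) ≈ 0.1293
After 'absent': normaliser = 0.7·0.8448 + 0.1·0.0259 + 0.3·0.1293; P(genus P) ≈ 0.9346, P(genus Q) ≈ 0.0041, P(genus R) ≈ 0.0613
After 'present': normaliser = 0.3·0.9346 + 0.9·0.0041 + 0.7·0.0613; P(genus P) ≈ 0.8575, P(genus Q) ≈ 0.0112, P(genus R) ≈ 0.1313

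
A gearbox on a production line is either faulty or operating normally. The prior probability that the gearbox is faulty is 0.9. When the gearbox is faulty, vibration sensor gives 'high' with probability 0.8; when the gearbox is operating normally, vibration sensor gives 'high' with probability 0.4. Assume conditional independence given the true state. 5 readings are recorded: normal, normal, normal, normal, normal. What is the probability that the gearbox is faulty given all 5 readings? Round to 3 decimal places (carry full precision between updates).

0.036

After 'normal': P(faulty) = 0.2·0.9000 / (0.2·0.9000 + 0.6·0.1000) ≈ 0.7500
After 'normal': P(faulty) = 0.2·0.7500 / (0.2·0.7500 + 0.6·0.2500) ≈ 0.5000
After 'normal': P(faulty) = 0.2·0.5000 / (0.2·0.5000 + 0.6·0.5000) ≈ 0.2500
After 'normal': P(faulty) = 0.2·0.2500 / (0.2·0.2500 + 0.6·0.7500) ≈ 0.1000
After 'normal': P(faulty) = 0.2·0.1000 / (0.2·0.1000 + 0.6·0.9000) ≈ 0.0357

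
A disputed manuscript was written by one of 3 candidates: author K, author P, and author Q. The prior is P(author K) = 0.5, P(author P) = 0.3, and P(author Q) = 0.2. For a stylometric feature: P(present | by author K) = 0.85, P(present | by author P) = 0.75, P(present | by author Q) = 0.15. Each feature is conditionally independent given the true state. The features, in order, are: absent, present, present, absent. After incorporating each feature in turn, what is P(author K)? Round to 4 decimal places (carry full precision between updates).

0.3707

Apply Bayes' rule sequentially, carrying P(author K) forward.
After 'absent': normaliser = 0.15·0.5000 + 0.25·0.3000 + 0.85·0.2000; P(author K) ≈ 0.2344, P(author P) ≈ 0.2344, P(author Q) ≈ 0.5312
After 'present': normaliser = 0.85·0.2344 + 0.75·0.2344 + 0.15·0.5312; P(author K) ≈ 0.4381, P(author P) ≈ 0.3866, P(author Q) ≈ 0.1753
After 'present': normaliser = 0.85·0.4381 + 0.75·0.3866 + 0.15·0.1753; P(author K) ≈ 0.5408, P(author P) ≈ 0.4210, P(author Q) ≈ 0.0382
After 'absent': normaliser = 0.15·0.5408 + 0.25·0.4210 + 0.85·0.0382; P(author K) ≈ 0.3707, P(author P) ≈ 0.4810, P(author Q) ≈ 0.1483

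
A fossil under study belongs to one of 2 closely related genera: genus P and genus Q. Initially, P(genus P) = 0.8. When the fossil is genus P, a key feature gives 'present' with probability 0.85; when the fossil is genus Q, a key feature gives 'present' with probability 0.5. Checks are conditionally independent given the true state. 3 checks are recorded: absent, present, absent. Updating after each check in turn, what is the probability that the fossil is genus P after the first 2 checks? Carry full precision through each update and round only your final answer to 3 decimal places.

After 'absent': P(genus P) = 0.15·0.8000 / (0.15·0.8000 + 0.5·0.2000) ≈ 0.5455
After 'present': P(genus P) = 0.85·0.5455 / (0.85·0.5455 + 0.5·0.4545) ≈ 0.6711

0.671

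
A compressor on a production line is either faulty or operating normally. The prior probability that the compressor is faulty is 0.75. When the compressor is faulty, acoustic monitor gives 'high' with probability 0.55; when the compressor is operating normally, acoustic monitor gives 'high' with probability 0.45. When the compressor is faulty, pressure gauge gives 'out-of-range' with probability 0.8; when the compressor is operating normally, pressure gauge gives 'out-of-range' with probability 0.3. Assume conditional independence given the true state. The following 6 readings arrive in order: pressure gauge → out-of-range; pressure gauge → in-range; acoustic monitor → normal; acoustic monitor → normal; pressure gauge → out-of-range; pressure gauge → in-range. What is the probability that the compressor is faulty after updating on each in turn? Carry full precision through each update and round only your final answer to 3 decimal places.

0.538

Apply Bayes' rule sequentially, carrying P(faulty) forward.
After pressure gauge='out-of-range': P(faulty) = 0.8·0.7500 / (0.8·0.7500 + 0.3·0.2500) ≈ 0.8889
After pressure gauge='in-range': P(faulty) = 0.2·0.8889 / (0.2·0.8889 + 0.7·0.1111) ≈ 0.6957
After acoustic monitor='normal': P(faulty) = 0.45·0.6957 / (0.45·0.6957 + 0.55·0.3043) ≈ 0.6516
After acoustic monitor='normal': P(faulty) = 0.45·0.6516 / (0.45·0.6516 + 0.55·0.3484) ≈ 0.6048
After pressure gauge='out-of-range': P(faulty) = 0.8·0.6048 / (0.8·0.6048 + 0.3·0.3952) ≈ 0.8032
After pressure gauge='in-range': P(faulty) = 0.2·0.8032 / (0.2·0.8032 + 0.7·0.1968) ≈ 0.5383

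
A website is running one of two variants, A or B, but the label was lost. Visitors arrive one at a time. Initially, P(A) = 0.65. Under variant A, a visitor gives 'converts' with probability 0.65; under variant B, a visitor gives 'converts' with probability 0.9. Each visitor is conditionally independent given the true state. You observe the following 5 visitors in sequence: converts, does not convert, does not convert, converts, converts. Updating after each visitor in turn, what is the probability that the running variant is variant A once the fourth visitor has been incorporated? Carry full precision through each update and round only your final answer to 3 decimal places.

0.922

Each posterior becomes the prior for the next update.
After 'converts': P(A) = 0.65·0.6500 / (0.65·0.6500 + 0.9·0.3500) ≈ 0.5729
After 'does not convert': P(A) = 0.35·0.5729 / (0.35·0.5729 + 0.1·0.4271) ≈ 0.8244
After 'does not convert': P(A) = 0.35·0.8244 / (0.35·0.8244 + 0.1·0.1756) ≈ 0.9426
After 'converts': P(A) = 0.65·0.9426 / (0.65·0.9426 + 0.9·0.0574) ≈ 0.9223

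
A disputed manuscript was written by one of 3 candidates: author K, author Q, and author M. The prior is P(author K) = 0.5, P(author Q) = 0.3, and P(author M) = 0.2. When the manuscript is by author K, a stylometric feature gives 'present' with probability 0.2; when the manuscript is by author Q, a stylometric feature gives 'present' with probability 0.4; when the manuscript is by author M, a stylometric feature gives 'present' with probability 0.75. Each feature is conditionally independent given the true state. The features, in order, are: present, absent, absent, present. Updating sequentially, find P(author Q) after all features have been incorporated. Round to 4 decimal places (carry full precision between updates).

0.4656

Apply Bayes' rule sequentially, carrying P(author Q) forward.
After 'present': normaliser = 0.2·0.5000 + 0.4·0.3000 + 0.75·0.2000; P(author K) ≈ 0.2703, P(author Q) ≈ 0.3243, P(author M) ≈ 0.4054
After 'absent': normaliser = 0.8·0.2703 + 0.6·0.3243 + 0.25·0.4054; P(author K) ≈ 0.4222, P(author Q) ≈ 0.3799, P(author M) ≈ 0.1979
After 'absent': normaliser = 0.8·0.4222 + 0.6·0.3799 + 0.25·0.1979; P(author K) ≈ 0.5490, P(author Q) ≈ 0.3706, P(author M) ≈ 0.0804
After 'present': normaliser = 0.2·0.5490 + 0.4·0.3706 + 0.75·0.0804; P(author K) ≈ 0.3449, P(author Q) ≈ 0.4656, P(author M) ≈ 0.1895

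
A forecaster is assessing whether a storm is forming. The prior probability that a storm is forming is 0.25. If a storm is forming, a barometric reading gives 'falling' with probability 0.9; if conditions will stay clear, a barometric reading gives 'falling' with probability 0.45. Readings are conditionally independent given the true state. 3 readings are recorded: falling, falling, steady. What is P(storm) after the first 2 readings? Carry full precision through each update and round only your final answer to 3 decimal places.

0.571

After 'falling': P(storm) = 0.9·0.2500 / (0.9·0.2500 + 0.45·0.7500) ≈ 0.4000
After 'falling': P(storm) = 0.9·0.4000 / (0.9·0.4000 + 0.45·0.6000) ≈ 0.5714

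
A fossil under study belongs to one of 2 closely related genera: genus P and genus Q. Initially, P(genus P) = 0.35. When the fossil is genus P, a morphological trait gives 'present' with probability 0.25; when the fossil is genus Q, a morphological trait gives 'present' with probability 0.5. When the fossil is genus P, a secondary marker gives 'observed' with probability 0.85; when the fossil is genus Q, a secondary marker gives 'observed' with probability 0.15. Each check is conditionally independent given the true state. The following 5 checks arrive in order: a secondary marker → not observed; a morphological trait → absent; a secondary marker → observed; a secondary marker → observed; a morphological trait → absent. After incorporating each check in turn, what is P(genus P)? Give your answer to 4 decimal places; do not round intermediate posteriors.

After a secondary marker='not observed': P(genus P) = 0.15·0.3500 / (0.15·0.3500 + 0.85·0.6500) ≈ 0.0868
After a morphological trait='absent': P(genus P) = 0.75·0.0868 / (0.75·0.0868 + 0.5·0.9132) ≈ 0.1248
After a secondary marker='observed': P(genus P) = 0.85·0.1248 / (0.85·0.1248 + 0.15·0.8752) ≈ 0.4468
After a secondary marker='observed': P(genus P) = 0.85·0.4468 / (0.85·0.4468 + 0.15·0.5532) ≈ 0.8207
After a morphological trait='absent': P(genus P) = 0.75·0.8207 / (0.75·0.8207 + 0.5·0.1793) ≈ 0.8729

0.8729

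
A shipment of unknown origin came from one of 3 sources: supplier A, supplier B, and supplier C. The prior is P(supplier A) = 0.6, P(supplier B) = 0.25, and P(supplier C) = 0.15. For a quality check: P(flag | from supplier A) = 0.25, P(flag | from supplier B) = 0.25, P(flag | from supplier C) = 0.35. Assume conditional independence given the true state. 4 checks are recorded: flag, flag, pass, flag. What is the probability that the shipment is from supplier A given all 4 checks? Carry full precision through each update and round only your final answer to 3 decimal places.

Each posterior becomes the prior for the next update.
After 'flag': normaliser = 0.25·0.6000 + 0.25·0.2500 + 0.35·0.1500; P(supplier A) ≈ 0.5660, P(supplier B) ≈ 0.2358, P(supplier C) ≈ 0.1981
After 'flag': normaliser = 0.25·0.5660 + 0.25·0.2358 + 0.35·0.1981; P(supplier A) ≈ 0.5245, P(supplier B) ≈ 0.2185, P(supplier C) ≈ 0.2570
After 'pass': normaliser = 0.75·0.5245 + 0.75·0.2185 + 0.65·0.2570; P(supplier A) ≈ 0.5431, P(supplier B) ≈ 0.2263, P(supplier C) ≈ 0.2306
After 'flag': normaliser = 0.25·0.5431 + 0.25·0.2263 + 0.35·0.2306; P(supplier A) ≈ 0.4972, P(supplier B) ≈ 0.2072, P(supplier C) ≈ 0.2956

0.497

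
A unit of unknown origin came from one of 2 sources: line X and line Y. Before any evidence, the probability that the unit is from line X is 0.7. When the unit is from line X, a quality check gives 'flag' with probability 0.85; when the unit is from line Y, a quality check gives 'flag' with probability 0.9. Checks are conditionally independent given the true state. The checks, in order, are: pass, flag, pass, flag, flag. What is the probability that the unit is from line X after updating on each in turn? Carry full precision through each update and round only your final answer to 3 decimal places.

0.816

After 'pass': P(line X) = 0.15·0.7000 / (0.15·0.7000 + 0.1·0.3000) ≈ 0.7778
After 'flag': P(line X) = 0.85·0.7778 / (0.85·0.7778 + 0.9·0.2222) ≈ 0.7677
After 'pass': P(line X) = 0.15·0.7677 / (0.15·0.7677 + 0.1·0.2323) ≈ 0.8322
After 'flag': P(line X) = 0.85·0.8322 / (0.85·0.8322 + 0.9·0.1678) ≈ 0.8240
After 'flag': P(line X) = 0.85·0.8240 / (0.85·0.8240 + 0.9·0.1760) ≈ 0.8156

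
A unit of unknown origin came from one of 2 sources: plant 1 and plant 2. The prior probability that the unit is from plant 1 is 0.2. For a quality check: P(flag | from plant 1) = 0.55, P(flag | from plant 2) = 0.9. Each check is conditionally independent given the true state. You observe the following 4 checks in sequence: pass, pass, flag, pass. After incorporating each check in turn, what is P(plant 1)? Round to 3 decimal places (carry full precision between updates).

0.933

After 'pass': P(plant 1) = 0.45·0.2000 / (0.45·0.2000 + 0.1·0.8000) ≈ 0.5294
After 'pass': P(plant 1) = 0.45·0.5294 / (0.45·0.5294 + 0.1·0.4706) ≈ 0.8351
After 'flag': P(plant 1) = 0.55·0.8351 / (0.55·0.8351 + 0.9·0.1649) ≈ 0.7557
After 'pass': P(plant 1) = 0.45·0.7557 / (0.45·0.7557 + 0.1·0.2443) ≈ 0.9330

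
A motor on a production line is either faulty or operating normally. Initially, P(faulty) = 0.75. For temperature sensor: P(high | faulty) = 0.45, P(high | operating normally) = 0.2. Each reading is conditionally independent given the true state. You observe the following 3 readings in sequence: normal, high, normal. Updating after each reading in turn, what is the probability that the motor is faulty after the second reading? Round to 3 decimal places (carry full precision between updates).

0.823

Each posterior becomes the prior for the next update.
After 'normal': P(faulty) = 0.55·0.7500 / (0.55·0.7500 + 0.8·0.2500) ≈ 0.6735
After 'high': P(faulty) = 0.45·0.6735 / (0.45·0.6735 + 0.2·0.3265) ≈ 0.8227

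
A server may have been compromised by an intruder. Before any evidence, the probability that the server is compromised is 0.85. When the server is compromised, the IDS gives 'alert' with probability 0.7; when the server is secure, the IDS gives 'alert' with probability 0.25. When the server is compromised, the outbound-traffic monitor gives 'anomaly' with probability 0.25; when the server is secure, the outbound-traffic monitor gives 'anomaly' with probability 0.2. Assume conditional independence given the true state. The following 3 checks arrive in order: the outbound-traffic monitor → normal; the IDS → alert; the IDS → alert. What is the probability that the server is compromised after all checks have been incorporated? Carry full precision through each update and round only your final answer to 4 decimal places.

After the outbound-traffic monitor='normal': P(compromised) = 0.75·0.8500 / (0.75·0.8500 + 0.8·0.1500) ≈ 0.8416
After the IDS='alert': P(compromised) = 0.7·0.8416 / (0.7·0.8416 + 0.25·0.1584) ≈ 0.9370
After the IDS='alert': P(compromised) = 0.7·0.9370 / (0.7·0.9370 + 0.25·0.0630) ≈ 0.9766

0.9766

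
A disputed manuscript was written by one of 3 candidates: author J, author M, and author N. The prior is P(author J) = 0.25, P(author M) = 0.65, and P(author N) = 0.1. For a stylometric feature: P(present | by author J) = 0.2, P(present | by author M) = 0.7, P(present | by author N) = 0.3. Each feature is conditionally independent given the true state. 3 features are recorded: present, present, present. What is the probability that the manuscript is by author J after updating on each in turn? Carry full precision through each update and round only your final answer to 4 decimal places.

After 'present': normaliser = 0.2·0.2500 + 0.7·0.6500 + 0.3·0.1000; P(author J) ≈ 0.0935, P(author M) ≈ 0.8505, P(author N) ≈ 0.0561
After 'present': normaliser = 0.2·0.0935 + 0.7·0.8505 + 0.3·0.0561; P(author J) ≈ 0.0296, P(author M) ≈ 0.9437, P(author N) ≈ 0.0267
After 'present': normaliser = 0.2·0.0296 + 0.7·0.9437 + 0.3·0.0267; P(author J) ≈ 0.0088, P(author M) ≈ 0.9794, P(author N) ≈ 0.0119

0.0088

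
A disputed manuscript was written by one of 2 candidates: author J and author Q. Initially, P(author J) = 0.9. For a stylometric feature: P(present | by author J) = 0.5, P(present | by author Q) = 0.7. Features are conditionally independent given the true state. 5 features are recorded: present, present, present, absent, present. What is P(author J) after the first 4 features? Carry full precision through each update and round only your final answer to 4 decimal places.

0.8454

After 'present': P(author J) = 0.5·0.9000 / (0.5·0.9000 + 0.7·0.1000) ≈ 0.8654
After 'present': P(author J) = 0.5·0.8654 / (0.5·0.8654 + 0.7·0.1346) ≈ 0.8212
After 'present': P(author J) = 0.5·0.8212 / (0.5·0.8212 + 0.7·0.1788) ≈ 0.7663
After 'absent': P(author J) = 0.5·0.7663 / (0.5·0.7663 + 0.3·0.2337) ≈ 0.8454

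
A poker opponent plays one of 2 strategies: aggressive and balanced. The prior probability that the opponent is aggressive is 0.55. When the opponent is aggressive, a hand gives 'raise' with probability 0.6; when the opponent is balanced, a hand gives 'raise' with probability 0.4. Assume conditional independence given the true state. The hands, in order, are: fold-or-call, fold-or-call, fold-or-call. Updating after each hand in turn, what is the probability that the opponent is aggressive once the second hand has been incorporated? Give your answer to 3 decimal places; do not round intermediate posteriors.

0.352

After 'fold-or-call': P(aggressive) = 0.4·0.5500 / (0.4·0.5500 + 0.6·0.4500) ≈ 0.4490
After 'fold-or-call': P(aggressive) = 0.4·0.4490 / (0.4·0.4490 + 0.6·0.5510) ≈ 0.3520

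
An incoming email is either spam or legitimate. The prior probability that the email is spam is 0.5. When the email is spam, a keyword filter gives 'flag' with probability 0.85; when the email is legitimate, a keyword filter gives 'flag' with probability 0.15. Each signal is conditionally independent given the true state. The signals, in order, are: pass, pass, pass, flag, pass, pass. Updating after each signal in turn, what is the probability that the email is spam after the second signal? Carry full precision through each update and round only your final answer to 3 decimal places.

0.030

After 'pass': P(spam) = 0.15·0.5000 / (0.15·0.5000 + 0.85·0.5000) ≈ 0.1500
After 'pass': P(spam) = 0.15·0.1500 / (0.15·0.1500 + 0.85·0.8500) ≈ 0.0302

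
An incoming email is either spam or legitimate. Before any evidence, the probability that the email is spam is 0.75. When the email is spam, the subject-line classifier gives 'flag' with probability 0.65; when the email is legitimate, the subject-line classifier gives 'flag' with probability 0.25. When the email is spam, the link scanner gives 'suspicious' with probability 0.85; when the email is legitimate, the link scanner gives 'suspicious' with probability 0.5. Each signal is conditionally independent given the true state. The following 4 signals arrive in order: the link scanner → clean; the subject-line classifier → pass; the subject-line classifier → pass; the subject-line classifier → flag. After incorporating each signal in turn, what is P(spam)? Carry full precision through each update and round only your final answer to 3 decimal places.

Apply Bayes' rule sequentially, carrying P(spam) forward.
After the link scanner='clean': P(spam) = 0.15·0.7500 / (0.15·0.7500 + 0.5·0.2500) ≈ 0.4737
After the subject-line classifier='pass': P(spam) = 0.35·0.4737 / (0.35·0.4737 + 0.75·0.5263) ≈ 0.2958
After the subject-line classifier='pass': P(spam) = 0.35·0.2958 / (0.35·0.2958 + 0.75·0.7042) ≈ 0.1639
After the subject-line classifier='flag': P(spam) = 0.65·0.1639 / (0.65·0.1639 + 0.25·0.8361) ≈ 0.3376

0.338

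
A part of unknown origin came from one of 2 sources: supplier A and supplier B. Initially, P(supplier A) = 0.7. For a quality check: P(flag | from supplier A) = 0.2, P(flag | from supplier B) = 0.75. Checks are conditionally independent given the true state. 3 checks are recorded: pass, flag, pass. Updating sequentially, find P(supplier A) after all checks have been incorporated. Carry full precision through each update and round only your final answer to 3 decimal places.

0.864

After 'pass': P(supplier A) = 0.8·0.7000 / (0.8·0.7000 + 0.25·0.3000) ≈ 0.8819
After 'flag': P(supplier A) = 0.2·0.8819 / (0.2·0.8819 + 0.75·0.1181) ≈ 0.6657
After 'pass': P(supplier A) = 0.8·0.6657 / (0.8·0.6657 + 0.25·0.3343) ≈ 0.8643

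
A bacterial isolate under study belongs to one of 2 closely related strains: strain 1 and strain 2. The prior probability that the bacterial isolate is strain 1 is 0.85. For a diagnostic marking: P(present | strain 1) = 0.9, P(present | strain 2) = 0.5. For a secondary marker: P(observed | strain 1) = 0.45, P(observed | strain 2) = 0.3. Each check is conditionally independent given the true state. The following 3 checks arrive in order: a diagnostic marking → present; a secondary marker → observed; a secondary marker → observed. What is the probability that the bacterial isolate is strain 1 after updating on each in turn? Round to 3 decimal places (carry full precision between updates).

After a diagnostic marking='present': P(strain 1) = 0.9·0.8500 / (0.9·0.8500 + 0.5·0.1500) ≈ 0.9107
After a secondary marker='observed': P(strain 1) = 0.45·0.9107 / (0.45·0.9107 + 0.3·0.0893) ≈ 0.9387
After a secondary marker='observed': P(strain 1) = 0.45·0.9387 / (0.45·0.9387 + 0.3·0.0613) ≈ 0.9582

0.958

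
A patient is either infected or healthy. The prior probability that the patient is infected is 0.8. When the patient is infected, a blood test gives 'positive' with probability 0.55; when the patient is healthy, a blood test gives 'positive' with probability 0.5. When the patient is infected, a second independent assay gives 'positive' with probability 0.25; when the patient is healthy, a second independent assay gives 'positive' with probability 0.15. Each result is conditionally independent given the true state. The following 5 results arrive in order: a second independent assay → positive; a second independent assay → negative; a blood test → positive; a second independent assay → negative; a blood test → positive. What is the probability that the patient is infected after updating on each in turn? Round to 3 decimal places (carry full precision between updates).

Each posterior becomes the prior for the next update.
After a second independent assay='positive': P(infected) = 0.25·0.8000 / (0.25·0.8000 + 0.15·0.2000) ≈ 0.8696
After a second independent assay='negative': P(infected) = 0.75·0.8696 / (0.75·0.8696 + 0.85·0.1304) ≈ 0.8547
After a blood test='positive': P(infected) = 0.55·0.8547 / (0.55·0.8547 + 0.5·0.1453) ≈ 0.8661
After a second independent assay='negative': P(infected) = 0.75·0.8661 / (0.75·0.8661 + 0.85·0.1339) ≈ 0.8510
After a blood test='positive': P(infected) = 0.55·0.8510 / (0.55·0.8510 + 0.5·0.1490) ≈ 0.8626

0.863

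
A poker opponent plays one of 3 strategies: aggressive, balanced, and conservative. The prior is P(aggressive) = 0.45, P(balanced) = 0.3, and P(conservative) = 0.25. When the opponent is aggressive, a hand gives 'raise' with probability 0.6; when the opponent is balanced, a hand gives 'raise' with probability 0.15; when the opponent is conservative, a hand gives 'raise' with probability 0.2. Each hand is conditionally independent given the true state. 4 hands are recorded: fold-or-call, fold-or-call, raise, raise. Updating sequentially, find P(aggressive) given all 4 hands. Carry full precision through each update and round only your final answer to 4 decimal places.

After 'fold-or-call': normaliser = 0.4·0.4500 + 0.85·0.3000 + 0.8·0.2500; P(aggressive) ≈ 0.2835, P(balanced) ≈ 0.4016, P(conservative) ≈ 0.3150
After 'fold-or-call': normaliser = 0.4·0.2835 + 0.85·0.4016 + 0.8·0.3150; P(aggressive) ≈ 0.1604, P(balanced) ≈ 0.4830, P(conservative) ≈ 0.3565
After 'raise': normaliser = 0.6·0.1604 + 0.15·0.4830 + 0.2·0.3565; P(aggressive) ≈ 0.4011, P(balanced) ≈ 0.3018, P(conservative) ≈ 0.2971
After 'raise': normaliser = 0.6·0.4011 + 0.15·0.3018 + 0.2·0.2971; P(aggressive) ≈ 0.6968, P(balanced) ≈ 0.1311, P(conservative) ≈ 0.1721

0.6968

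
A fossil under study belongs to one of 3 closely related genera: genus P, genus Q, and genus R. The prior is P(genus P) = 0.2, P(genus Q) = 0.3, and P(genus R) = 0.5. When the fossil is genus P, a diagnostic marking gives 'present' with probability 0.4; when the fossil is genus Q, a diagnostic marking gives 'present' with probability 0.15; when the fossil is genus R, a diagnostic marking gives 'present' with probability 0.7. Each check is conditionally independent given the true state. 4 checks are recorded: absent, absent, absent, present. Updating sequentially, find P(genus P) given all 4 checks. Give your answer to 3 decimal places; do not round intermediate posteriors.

Each posterior becomes the prior for the next update.
After 'absent': normaliser = 0.6·0.2000 + 0.85·0.3000 + 0.3·0.5000; P(genus P) ≈ 0.2286, P(genus Q) ≈ 0.4857, P(genus R) ≈ 0.2857
After 'absent': normaliser = 0.6·0.2286 + 0.85·0.4857 + 0.3·0.2857; P(genus P) ≈ 0.2157, P(genus Q) ≈ 0.6494, P(genus R) ≈ 0.1348
After 'absent': normaliser = 0.6·0.2157 + 0.85·0.6494 + 0.3·0.1348; P(genus P) ≈ 0.1793, P(genus Q) ≈ 0.7647, P(genus R) ≈ 0.0560
After 'present': normaliser = 0.4·0.1793 + 0.15·0.7647 + 0.7·0.0560; P(genus P) ≈ 0.3178, P(genus Q) ≈ 0.5083, P(genus R) ≈ 0.1738

0.318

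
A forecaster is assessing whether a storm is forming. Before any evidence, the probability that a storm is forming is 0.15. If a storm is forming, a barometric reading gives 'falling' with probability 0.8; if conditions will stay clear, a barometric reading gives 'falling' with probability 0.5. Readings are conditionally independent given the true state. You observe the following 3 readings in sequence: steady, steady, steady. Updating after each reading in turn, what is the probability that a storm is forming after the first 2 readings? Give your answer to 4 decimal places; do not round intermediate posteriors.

0.0275

After 'steady': P(storm) = 0.2·0.1500 / (0.2·0.1500 + 0.5·0.8500) ≈ 0.0659
After 'steady': P(storm) = 0.2·0.0659 / (0.2·0.0659 + 0.5·0.9341) ≈ 0.0275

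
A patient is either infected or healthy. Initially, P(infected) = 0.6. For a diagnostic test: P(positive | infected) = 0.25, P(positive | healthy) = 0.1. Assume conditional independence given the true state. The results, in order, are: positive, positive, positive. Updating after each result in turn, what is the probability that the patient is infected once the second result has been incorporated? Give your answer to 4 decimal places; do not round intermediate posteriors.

0.9036

After 'positive': P(infected) = 0.25·0.6000 / (0.25·0.6000 + 0.1·0.4000) ≈ 0.7895
After 'positive': P(infected) = 0.25·0.7895 / (0.25·0.7895 + 0.1·0.2105) ≈ 0.9036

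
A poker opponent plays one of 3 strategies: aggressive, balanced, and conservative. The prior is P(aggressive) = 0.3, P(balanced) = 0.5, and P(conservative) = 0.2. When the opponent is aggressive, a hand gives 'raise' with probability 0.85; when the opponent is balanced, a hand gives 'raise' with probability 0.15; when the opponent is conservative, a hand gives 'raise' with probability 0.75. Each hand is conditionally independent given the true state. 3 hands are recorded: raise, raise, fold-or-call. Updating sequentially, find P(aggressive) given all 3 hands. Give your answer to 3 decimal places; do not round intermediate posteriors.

0.463

After 'raise': normaliser = 0.85·0.3000 + 0.15·0.5000 + 0.75·0.2000; P(aggressive) ≈ 0.5312, P(balanced) ≈ 0.1562, P(conservative) ≈ 0.3125
After 'raise': normaliser = 0.85·0.5312 + 0.15·0.1562 + 0.75·0.3125; P(aggressive) ≈ 0.6366, P(balanced) ≈ 0.0330, P(conservative) ≈ 0.3304
After 'fold-or-call': normaliser = 0.15·0.6366 + 0.85·0.0330 + 0.25·0.3304; P(aggressive) ≈ 0.4631, P(balanced) ≈ 0.1362, P(conservative) ≈ 0.4006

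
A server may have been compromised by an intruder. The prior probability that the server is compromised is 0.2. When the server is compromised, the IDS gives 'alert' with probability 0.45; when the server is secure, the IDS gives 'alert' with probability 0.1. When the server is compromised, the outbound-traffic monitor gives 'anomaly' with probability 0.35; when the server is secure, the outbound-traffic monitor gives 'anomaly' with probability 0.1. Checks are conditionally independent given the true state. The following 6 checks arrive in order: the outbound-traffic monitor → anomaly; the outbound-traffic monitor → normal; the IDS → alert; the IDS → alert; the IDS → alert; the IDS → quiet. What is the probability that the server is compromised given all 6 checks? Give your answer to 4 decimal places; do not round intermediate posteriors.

After the outbound-traffic monitor='anomaly': P(compromised) = 0.35·0.2000 / (0.35·0.2000 + 0.1·0.8000) ≈ 0.4667
After the outbound-traffic monitor='normal': P(compromised) = 0.65·0.4667 / (0.65·0.4667 + 0.9·0.5333) ≈ 0.3872
After the IDS='alert': P(compromised) = 0.45·0.3872 / (0.45·0.3872 + 0.1·0.6128) ≈ 0.7398
After the IDS='alert': P(compromised) = 0.45·0.7398 / (0.45·0.7398 + 0.1·0.2602) ≈ 0.9275
After the IDS='alert': P(compromised) = 0.45·0.9275 / (0.45·0.9275 + 0.1·0.0725) ≈ 0.9829
After the IDS='quiet': P(compromised) = 0.55·0.9829 / (0.55·0.9829 + 0.9·0.0171) ≈ 0.9724

0.9724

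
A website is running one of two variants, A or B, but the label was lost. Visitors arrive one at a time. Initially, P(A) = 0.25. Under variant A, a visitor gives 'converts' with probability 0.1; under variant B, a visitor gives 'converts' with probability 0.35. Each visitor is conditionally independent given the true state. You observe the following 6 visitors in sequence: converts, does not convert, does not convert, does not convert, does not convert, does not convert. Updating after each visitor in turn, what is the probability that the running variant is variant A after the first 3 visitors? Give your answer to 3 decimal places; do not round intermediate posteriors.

After 'converts': P(A) = 0.1·0.2500 / (0.1·0.2500 + 0.35·0.7500) ≈ 0.0870
After 'does not convert': P(A) = 0.9·0.0870 / (0.9·0.0870 + 0.65·0.9130) ≈ 0.1165
After 'does not convert': P(A) = 0.9·0.1165 / (0.9·0.1165 + 0.65·0.8835) ≈ 0.1544

0.154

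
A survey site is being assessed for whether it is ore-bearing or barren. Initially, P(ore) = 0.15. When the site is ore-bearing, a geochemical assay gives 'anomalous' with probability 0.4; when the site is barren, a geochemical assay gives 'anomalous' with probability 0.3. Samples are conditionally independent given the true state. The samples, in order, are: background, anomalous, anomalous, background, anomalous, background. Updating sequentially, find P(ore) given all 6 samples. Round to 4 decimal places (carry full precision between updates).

After 'background': P(ore) = 0.6·0.1500 / (0.6·0.1500 + 0.7·0.8500) ≈ 0.1314
After 'anomalous': P(ore) = 0.4·0.1314 / (0.4·0.1314 + 0.3·0.8686) ≈ 0.1678
After 'anomalous': P(ore) = 0.4·0.1678 / (0.4·0.1678 + 0.3·0.8322) ≈ 0.2119
After 'background': P(ore) = 0.6·0.2119 / (0.6·0.2119 + 0.7·0.7881) ≈ 0.1873
After 'anomalous': P(ore) = 0.4·0.1873 / (0.4·0.1873 + 0.3·0.8127) ≈ 0.2351
After 'background': P(ore) = 0.6·0.2351 / (0.6·0.2351 + 0.7·0.7649) ≈ 0.2085

0.2085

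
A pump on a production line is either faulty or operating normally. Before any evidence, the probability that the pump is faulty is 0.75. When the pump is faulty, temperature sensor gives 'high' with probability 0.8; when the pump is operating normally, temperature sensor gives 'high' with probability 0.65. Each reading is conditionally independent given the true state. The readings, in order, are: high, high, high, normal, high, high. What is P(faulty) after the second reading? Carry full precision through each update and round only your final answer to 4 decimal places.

After 'high': P(faulty) = 0.8·0.7500 / (0.8·0.7500 + 0.65·0.2500) ≈ 0.7869
After 'high': P(faulty) = 0.8·0.7869 / (0.8·0.7869 + 0.65·0.2131) ≈ 0.8196

0.8196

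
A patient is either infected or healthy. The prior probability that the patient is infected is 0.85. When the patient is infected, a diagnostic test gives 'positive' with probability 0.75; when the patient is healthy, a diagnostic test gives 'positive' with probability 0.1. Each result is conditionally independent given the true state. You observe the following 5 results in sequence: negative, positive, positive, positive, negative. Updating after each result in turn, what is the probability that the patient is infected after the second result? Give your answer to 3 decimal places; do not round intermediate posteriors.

0.922

After 'negative': P(infected) = 0.25·0.8500 / (0.25·0.8500 + 0.9·0.1500) ≈ 0.6115
After 'positive': P(infected) = 0.75·0.6115 / (0.75·0.6115 + 0.1·0.3885) ≈ 0.9219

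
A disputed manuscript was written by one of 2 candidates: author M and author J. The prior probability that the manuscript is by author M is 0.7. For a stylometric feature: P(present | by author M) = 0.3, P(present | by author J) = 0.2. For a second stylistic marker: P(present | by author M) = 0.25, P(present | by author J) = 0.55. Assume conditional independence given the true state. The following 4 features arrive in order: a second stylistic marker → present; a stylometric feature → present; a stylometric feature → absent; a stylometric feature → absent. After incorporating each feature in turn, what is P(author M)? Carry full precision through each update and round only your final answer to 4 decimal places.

0.5492

After a second stylistic marker='present': P(author M) = 0.25·0.7000 / (0.25·0.7000 + 0.55·0.3000) ≈ 0.5147
After a stylometric feature='present': P(author M) = 0.3·0.5147 / (0.3·0.5147 + 0.2·0.4853) ≈ 0.6140
After a stylometric feature='absent': P(author M) = 0.7·0.6140 / (0.7·0.6140 + 0.8·0.3860) ≈ 0.5819
After a stylometric feature='absent': P(author M) = 0.7·0.5819 / (0.7·0.5819 + 0.8·0.4181) ≈ 0.5492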